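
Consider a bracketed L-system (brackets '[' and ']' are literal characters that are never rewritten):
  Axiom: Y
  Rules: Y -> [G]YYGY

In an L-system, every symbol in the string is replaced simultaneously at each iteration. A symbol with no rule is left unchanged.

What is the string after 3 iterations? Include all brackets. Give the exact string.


Answer: [G][G][G]YYGY[G]YYGYG[G]YYGY[G][G]YYGY[G]YYGYG[G]YYGYG[G][G]YYGY[G]YYGYG[G]YYGY

Derivation:
Step 0: Y
Step 1: [G]YYGY
Step 2: [G][G]YYGY[G]YYGYG[G]YYGY
Step 3: [G][G][G]YYGY[G]YYGYG[G]YYGY[G][G]YYGY[G]YYGYG[G]YYGYG[G][G]YYGY[G]YYGYG[G]YYGY


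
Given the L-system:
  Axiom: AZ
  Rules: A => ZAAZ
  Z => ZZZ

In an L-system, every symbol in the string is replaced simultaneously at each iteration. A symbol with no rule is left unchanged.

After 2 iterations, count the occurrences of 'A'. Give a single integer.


Answer: 4

Derivation:
Step 0: AZ  (1 'A')
Step 1: ZAAZZZZ  (2 'A')
Step 2: ZZZZAAZZAAZZZZZZZZZZZZZ  (4 'A')


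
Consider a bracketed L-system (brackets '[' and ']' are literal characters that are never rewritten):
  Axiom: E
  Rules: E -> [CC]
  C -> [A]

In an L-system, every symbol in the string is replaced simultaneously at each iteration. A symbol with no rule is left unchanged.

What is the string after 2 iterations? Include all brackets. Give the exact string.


Step 0: E
Step 1: [CC]
Step 2: [[A][A]]

Answer: [[A][A]]


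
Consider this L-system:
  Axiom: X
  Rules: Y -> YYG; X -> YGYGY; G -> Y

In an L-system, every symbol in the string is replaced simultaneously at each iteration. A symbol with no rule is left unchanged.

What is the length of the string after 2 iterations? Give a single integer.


Step 0: length = 1
Step 1: length = 5
Step 2: length = 11

Answer: 11


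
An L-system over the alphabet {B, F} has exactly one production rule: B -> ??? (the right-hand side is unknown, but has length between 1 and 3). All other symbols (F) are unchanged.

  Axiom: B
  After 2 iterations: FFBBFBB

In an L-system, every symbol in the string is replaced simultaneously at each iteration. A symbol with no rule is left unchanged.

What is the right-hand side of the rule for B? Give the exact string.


Trying B -> FBB:
  Step 0: B
  Step 1: FBB
  Step 2: FFBBFBB
Matches the given result.

Answer: FBB


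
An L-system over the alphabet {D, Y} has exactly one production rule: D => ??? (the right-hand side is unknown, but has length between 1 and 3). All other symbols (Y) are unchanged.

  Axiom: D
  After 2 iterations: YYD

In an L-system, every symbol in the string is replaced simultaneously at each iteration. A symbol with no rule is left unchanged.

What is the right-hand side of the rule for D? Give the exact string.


Trying D => YD:
  Step 0: D
  Step 1: YD
  Step 2: YYD
Matches the given result.

Answer: YD


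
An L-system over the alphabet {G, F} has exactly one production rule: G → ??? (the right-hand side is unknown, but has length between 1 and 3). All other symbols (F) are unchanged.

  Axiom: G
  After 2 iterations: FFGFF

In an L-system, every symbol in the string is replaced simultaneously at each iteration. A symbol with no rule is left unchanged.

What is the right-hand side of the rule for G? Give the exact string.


Answer: FGF

Derivation:
Trying G → FGF:
  Step 0: G
  Step 1: FGF
  Step 2: FFGFF
Matches the given result.


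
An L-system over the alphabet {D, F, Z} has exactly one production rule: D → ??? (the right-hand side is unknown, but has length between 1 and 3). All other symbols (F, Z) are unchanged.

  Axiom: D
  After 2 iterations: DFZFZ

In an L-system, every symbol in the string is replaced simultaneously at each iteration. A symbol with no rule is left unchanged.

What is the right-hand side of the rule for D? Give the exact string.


Answer: DFZ

Derivation:
Trying D → DFZ:
  Step 0: D
  Step 1: DFZ
  Step 2: DFZFZ
Matches the given result.


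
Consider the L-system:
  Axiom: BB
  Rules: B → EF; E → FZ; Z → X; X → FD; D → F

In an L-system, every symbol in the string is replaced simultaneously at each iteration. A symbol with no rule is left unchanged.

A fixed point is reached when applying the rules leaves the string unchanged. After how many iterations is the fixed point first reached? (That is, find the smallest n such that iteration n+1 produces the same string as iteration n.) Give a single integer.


Answer: 5

Derivation:
Step 0: BB
Step 1: EFEF
Step 2: FZFFZF
Step 3: FXFFXF
Step 4: FFDFFFDF
Step 5: FFFFFFFF
Step 6: FFFFFFFF  (unchanged — fixed point at step 5)


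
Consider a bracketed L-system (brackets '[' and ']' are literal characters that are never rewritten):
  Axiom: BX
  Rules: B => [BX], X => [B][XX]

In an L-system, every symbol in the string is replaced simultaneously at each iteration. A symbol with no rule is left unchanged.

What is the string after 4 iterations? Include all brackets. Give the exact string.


Answer: [[[[BX][B][XX]][[BX]][[B][XX][B][XX]]][[[BX][B][XX]]][[[BX]][[B][XX][B][XX]][[BX]][[B][XX][B][XX]]]][[[[BX][B][XX]][[BX]][[B][XX][B][XX]]]][[[[BX][B][XX]]][[[BX]][[B][XX][B][XX]][[BX]][[B][XX][B][XX]]][[[BX][B][XX]]][[[BX]][[B][XX][B][XX]][[BX]][[B][XX][B][XX]]]]

Derivation:
Step 0: BX
Step 1: [BX][B][XX]
Step 2: [[BX][B][XX]][[BX]][[B][XX][B][XX]]
Step 3: [[[BX][B][XX]][[BX]][[B][XX][B][XX]]][[[BX][B][XX]]][[[BX]][[B][XX][B][XX]][[BX]][[B][XX][B][XX]]]
Step 4: [[[[BX][B][XX]][[BX]][[B][XX][B][XX]]][[[BX][B][XX]]][[[BX]][[B][XX][B][XX]][[BX]][[B][XX][B][XX]]]][[[[BX][B][XX]][[BX]][[B][XX][B][XX]]]][[[[BX][B][XX]]][[[BX]][[B][XX][B][XX]][[BX]][[B][XX][B][XX]]][[[BX][B][XX]]][[[BX]][[B][XX][B][XX]][[BX]][[B][XX][B][XX]]]]


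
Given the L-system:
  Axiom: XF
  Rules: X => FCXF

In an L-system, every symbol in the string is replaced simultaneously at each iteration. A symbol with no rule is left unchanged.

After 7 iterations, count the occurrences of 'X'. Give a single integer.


Step 0: XF  (1 'X')
Step 1: FCXFF  (1 'X')
Step 2: FCFCXFFF  (1 'X')
Step 3: FCFCFCXFFFF  (1 'X')
Step 4: FCFCFCFCXFFFFF  (1 'X')
Step 5: FCFCFCFCFCXFFFFFF  (1 'X')
Step 6: FCFCFCFCFCFCXFFFFFFF  (1 'X')
Step 7: FCFCFCFCFCFCFCXFFFFFFFF  (1 'X')

Answer: 1


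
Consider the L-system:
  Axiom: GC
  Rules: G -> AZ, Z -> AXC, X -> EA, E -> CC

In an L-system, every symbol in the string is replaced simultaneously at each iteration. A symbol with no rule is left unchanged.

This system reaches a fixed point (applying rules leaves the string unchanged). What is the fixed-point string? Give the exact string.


Step 0: GC
Step 1: AZC
Step 2: AAXCC
Step 3: AAEACC
Step 4: AACCACC
Step 5: AACCACC  (unchanged — fixed point at step 4)

Answer: AACCACC


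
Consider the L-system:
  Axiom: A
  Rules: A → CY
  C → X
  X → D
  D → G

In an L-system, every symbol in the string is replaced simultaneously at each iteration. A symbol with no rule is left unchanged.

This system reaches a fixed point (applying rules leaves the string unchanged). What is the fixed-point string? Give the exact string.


Step 0: A
Step 1: CY
Step 2: XY
Step 3: DY
Step 4: GY
Step 5: GY  (unchanged — fixed point at step 4)

Answer: GY


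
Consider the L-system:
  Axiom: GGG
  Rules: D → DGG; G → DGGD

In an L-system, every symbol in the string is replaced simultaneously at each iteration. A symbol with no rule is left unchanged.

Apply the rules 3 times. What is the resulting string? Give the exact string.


Answer: DGGDGGDDGGDDGGDGGDDGGDDGGDGGDGGDDGGDDGGDGGDGGDDGGDDGGDGGDDGGDDGGDGGDDGGDDGGDGGDGGDDGGDDGGDGGDGGDDGGDDGGDGGDDGGDDGGDGGDDGGDDGGDGGDGGDDGGDDGGDGGDGGDDGGD

Derivation:
Step 0: GGG
Step 1: DGGDDGGDDGGD
Step 2: DGGDGGDDGGDDGGDGGDGGDDGGDDGGDGGDGGDDGGDDGG
Step 3: DGGDGGDDGGDDGGDGGDDGGDDGGDGGDGGDDGGDDGGDGGDGGDDGGDDGGDGGDDGGDDGGDGGDDGGDDGGDGGDGGDDGGDDGGDGGDGGDDGGDDGGDGGDDGGDDGGDGGDDGGDDGGDGGDGGDDGGDDGGDGGDGGDDGGD


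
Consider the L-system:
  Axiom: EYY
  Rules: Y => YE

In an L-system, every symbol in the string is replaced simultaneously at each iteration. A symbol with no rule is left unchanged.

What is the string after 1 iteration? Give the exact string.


Step 0: EYY
Step 1: EYEYE

Answer: EYEYE


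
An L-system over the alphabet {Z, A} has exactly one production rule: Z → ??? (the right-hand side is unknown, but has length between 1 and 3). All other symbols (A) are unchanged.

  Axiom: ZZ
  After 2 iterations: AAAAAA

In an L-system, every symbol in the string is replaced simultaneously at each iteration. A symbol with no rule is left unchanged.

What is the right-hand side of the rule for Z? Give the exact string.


Trying Z → AAA:
  Step 0: ZZ
  Step 1: AAAAAA
  Step 2: AAAAAA
Matches the given result.

Answer: AAA


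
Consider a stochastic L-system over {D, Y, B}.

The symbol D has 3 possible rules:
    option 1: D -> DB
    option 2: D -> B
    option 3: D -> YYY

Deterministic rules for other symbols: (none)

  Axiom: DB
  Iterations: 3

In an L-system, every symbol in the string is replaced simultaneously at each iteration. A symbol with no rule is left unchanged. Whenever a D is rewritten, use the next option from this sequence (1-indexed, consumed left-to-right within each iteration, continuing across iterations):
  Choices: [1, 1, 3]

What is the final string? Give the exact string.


Answer: YYYBBB

Derivation:
Step 0: DB
Step 1: DBB  (used choices [1])
Step 2: DBBB  (used choices [1])
Step 3: YYYBBB  (used choices [3])


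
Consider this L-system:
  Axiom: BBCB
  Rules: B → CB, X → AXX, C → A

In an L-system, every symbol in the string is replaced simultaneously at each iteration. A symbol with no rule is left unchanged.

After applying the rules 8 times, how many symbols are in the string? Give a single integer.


Answer: 28

Derivation:
Step 0: length = 4
Step 1: length = 7
Step 2: length = 10
Step 3: length = 13
Step 4: length = 16
Step 5: length = 19
Step 6: length = 22
Step 7: length = 25
Step 8: length = 28


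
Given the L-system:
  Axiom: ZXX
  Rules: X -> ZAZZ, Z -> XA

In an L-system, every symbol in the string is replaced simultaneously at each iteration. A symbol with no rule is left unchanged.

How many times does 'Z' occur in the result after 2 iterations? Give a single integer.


Answer: 3

Derivation:
Step 0: ZXX  (1 'Z')
Step 1: XAZAZZZAZZ  (6 'Z')
Step 2: ZAZZAXAAXAXAXAAXAXA  (3 'Z')


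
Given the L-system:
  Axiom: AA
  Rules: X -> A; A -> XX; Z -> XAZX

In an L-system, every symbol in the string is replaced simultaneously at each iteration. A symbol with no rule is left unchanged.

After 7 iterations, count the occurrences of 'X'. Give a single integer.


Answer: 32

Derivation:
Step 0: AA  (0 'X')
Step 1: XXXX  (4 'X')
Step 2: AAAA  (0 'X')
Step 3: XXXXXXXX  (8 'X')
Step 4: AAAAAAAA  (0 'X')
Step 5: XXXXXXXXXXXXXXXX  (16 'X')
Step 6: AAAAAAAAAAAAAAAA  (0 'X')
Step 7: XXXXXXXXXXXXXXXXXXXXXXXXXXXXXXXX  (32 'X')


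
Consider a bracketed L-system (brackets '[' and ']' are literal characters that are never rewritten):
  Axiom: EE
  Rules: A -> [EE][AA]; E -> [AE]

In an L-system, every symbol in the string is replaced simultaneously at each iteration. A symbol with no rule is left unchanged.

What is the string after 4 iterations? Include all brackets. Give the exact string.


Answer: [[[[EE][AA][AE]][[EE][AA][AE]]][[[AE][AE]][[EE][AA][EE][AA]][[AE][AE]][[EE][AA][EE][AA]]][[[AE][AE]][[EE][AA][EE][AA]][[EE][AA][AE]]]][[[[EE][AA][AE]][[EE][AA][AE]]][[[AE][AE]][[EE][AA][EE][AA]][[AE][AE]][[EE][AA][EE][AA]]][[[AE][AE]][[EE][AA][EE][AA]][[EE][AA][AE]]]]

Derivation:
Step 0: EE
Step 1: [AE][AE]
Step 2: [[EE][AA][AE]][[EE][AA][AE]]
Step 3: [[[AE][AE]][[EE][AA][EE][AA]][[EE][AA][AE]]][[[AE][AE]][[EE][AA][EE][AA]][[EE][AA][AE]]]
Step 4: [[[[EE][AA][AE]][[EE][AA][AE]]][[[AE][AE]][[EE][AA][EE][AA]][[AE][AE]][[EE][AA][EE][AA]]][[[AE][AE]][[EE][AA][EE][AA]][[EE][AA][AE]]]][[[[EE][AA][AE]][[EE][AA][AE]]][[[AE][AE]][[EE][AA][EE][AA]][[AE][AE]][[EE][AA][EE][AA]]][[[AE][AE]][[EE][AA][EE][AA]][[EE][AA][AE]]]]


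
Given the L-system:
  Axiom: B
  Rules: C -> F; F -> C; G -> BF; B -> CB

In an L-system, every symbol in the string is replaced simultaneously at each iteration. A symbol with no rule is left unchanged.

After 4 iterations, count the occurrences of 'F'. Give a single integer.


Answer: 2

Derivation:
Step 0: B  (0 'F')
Step 1: CB  (0 'F')
Step 2: FCB  (1 'F')
Step 3: CFCB  (1 'F')
Step 4: FCFCB  (2 'F')


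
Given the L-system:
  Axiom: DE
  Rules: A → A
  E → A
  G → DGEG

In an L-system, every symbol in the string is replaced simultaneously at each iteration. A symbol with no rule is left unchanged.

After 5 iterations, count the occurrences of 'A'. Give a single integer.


Step 0: DE  (0 'A')
Step 1: DA  (1 'A')
Step 2: DA  (1 'A')
Step 3: DA  (1 'A')
Step 4: DA  (1 'A')
Step 5: DA  (1 'A')

Answer: 1


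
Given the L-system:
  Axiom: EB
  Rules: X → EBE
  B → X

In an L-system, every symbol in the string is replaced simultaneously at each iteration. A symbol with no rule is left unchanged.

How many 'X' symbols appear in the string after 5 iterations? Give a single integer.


Step 0: EB  (0 'X')
Step 1: EX  (1 'X')
Step 2: EEBE  (0 'X')
Step 3: EEXE  (1 'X')
Step 4: EEEBEE  (0 'X')
Step 5: EEEXEE  (1 'X')

Answer: 1


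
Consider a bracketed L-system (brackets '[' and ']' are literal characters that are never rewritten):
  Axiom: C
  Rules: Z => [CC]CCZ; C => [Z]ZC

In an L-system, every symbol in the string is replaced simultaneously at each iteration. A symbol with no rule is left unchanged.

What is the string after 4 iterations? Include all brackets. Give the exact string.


Step 0: C
Step 1: [Z]ZC
Step 2: [[CC]CCZ][CC]CCZ[Z]ZC
Step 3: [[[Z]ZC[Z]ZC][Z]ZC[Z]ZC[CC]CCZ][[Z]ZC[Z]ZC][Z]ZC[Z]ZC[CC]CCZ[[CC]CCZ][CC]CCZ[Z]ZC
Step 4: [[[[CC]CCZ][CC]CCZ[Z]ZC[[CC]CCZ][CC]CCZ[Z]ZC][[CC]CCZ][CC]CCZ[Z]ZC[[CC]CCZ][CC]CCZ[Z]ZC[[Z]ZC[Z]ZC][Z]ZC[Z]ZC[CC]CCZ][[[CC]CCZ][CC]CCZ[Z]ZC[[CC]CCZ][CC]CCZ[Z]ZC][[CC]CCZ][CC]CCZ[Z]ZC[[CC]CCZ][CC]CCZ[Z]ZC[[Z]ZC[Z]ZC][Z]ZC[Z]ZC[CC]CCZ[[[Z]ZC[Z]ZC][Z]ZC[Z]ZC[CC]CCZ][[Z]ZC[Z]ZC][Z]ZC[Z]ZC[CC]CCZ[[CC]CCZ][CC]CCZ[Z]ZC

Answer: [[[[CC]CCZ][CC]CCZ[Z]ZC[[CC]CCZ][CC]CCZ[Z]ZC][[CC]CCZ][CC]CCZ[Z]ZC[[CC]CCZ][CC]CCZ[Z]ZC[[Z]ZC[Z]ZC][Z]ZC[Z]ZC[CC]CCZ][[[CC]CCZ][CC]CCZ[Z]ZC[[CC]CCZ][CC]CCZ[Z]ZC][[CC]CCZ][CC]CCZ[Z]ZC[[CC]CCZ][CC]CCZ[Z]ZC[[Z]ZC[Z]ZC][Z]ZC[Z]ZC[CC]CCZ[[[Z]ZC[Z]ZC][Z]ZC[Z]ZC[CC]CCZ][[Z]ZC[Z]ZC][Z]ZC[Z]ZC[CC]CCZ[[CC]CCZ][CC]CCZ[Z]ZC


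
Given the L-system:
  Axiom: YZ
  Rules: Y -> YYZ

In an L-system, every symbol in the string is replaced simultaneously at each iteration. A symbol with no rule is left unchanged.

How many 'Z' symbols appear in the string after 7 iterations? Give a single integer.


Step 0: YZ  (1 'Z')
Step 1: YYZZ  (2 'Z')
Step 2: YYZYYZZZ  (4 'Z')
Step 3: YYZYYZZYYZYYZZZZ  (8 'Z')
Step 4: YYZYYZZYYZYYZZZYYZYYZZYYZYYZZZZZ  (16 'Z')
Step 5: YYZYYZZYYZYYZZZYYZYYZZYYZYYZZZZYYZYYZZYYZYYZZZYYZYYZZYYZYYZZZZZZ  (32 'Z')
Step 6: YYZYYZZYYZYYZZZYYZYYZZYYZYYZZZZYYZYYZZYYZYYZZZYYZYYZZYYZYYZZZZZYYZYYZZYYZYYZZZYYZYYZZYYZYYZZZZYYZYYZZYYZYYZZZYYZYYZZYYZYYZZZZZZZ  (64 'Z')
Step 7: YYZYYZZYYZYYZZZYYZYYZZYYZYYZZZZYYZYYZZYYZYYZZZYYZYYZZYYZYYZZZZZYYZYYZZYYZYYZZZYYZYYZZYYZYYZZZZYYZYYZZYYZYYZZZYYZYYZZYYZYYZZZZZZYYZYYZZYYZYYZZZYYZYYZZYYZYYZZZZYYZYYZZYYZYYZZZYYZYYZZYYZYYZZZZZYYZYYZZYYZYYZZZYYZYYZZYYZYYZZZZYYZYYZZYYZYYZZZYYZYYZZYYZYYZZZZZZZZ  (128 'Z')

Answer: 128


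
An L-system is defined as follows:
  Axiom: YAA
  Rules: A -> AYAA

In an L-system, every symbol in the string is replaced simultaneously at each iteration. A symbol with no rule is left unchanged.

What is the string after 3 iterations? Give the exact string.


Step 0: YAA
Step 1: YAYAAAYAA
Step 2: YAYAAYAYAAAYAAAYAAYAYAAAYAA
Step 3: YAYAAYAYAAAYAAYAYAAYAYAAAYAAAYAAYAYAAAYAAAYAAYAYAAAYAAYAYAAYAYAAAYAAAYAAYAYAAAYAA

Answer: YAYAAYAYAAAYAAYAYAAYAYAAAYAAAYAAYAYAAAYAAAYAAYAYAAAYAAYAYAAYAYAAAYAAAYAAYAYAAAYAA


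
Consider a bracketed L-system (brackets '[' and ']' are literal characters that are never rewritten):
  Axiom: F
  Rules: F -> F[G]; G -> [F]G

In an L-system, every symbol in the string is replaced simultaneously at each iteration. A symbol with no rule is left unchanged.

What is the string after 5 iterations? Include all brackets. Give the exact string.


Answer: F[G][[F]G][[F[G]][F]G][[F[G][[F]G]][F[G]][F]G][[F[G][[F]G][[F[G]][F]G]][F[G][[F]G]][F[G]][F]G]

Derivation:
Step 0: F
Step 1: F[G]
Step 2: F[G][[F]G]
Step 3: F[G][[F]G][[F[G]][F]G]
Step 4: F[G][[F]G][[F[G]][F]G][[F[G][[F]G]][F[G]][F]G]
Step 5: F[G][[F]G][[F[G]][F]G][[F[G][[F]G]][F[G]][F]G][[F[G][[F]G][[F[G]][F]G]][F[G][[F]G]][F[G]][F]G]


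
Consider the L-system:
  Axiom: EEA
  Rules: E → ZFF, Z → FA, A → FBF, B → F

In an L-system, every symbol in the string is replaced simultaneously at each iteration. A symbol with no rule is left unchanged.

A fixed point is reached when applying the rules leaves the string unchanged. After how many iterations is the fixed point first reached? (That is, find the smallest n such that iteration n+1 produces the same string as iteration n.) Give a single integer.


Step 0: EEA
Step 1: ZFFZFFFBF
Step 2: FAFFFAFFFFF
Step 3: FFBFFFFFBFFFFFF
Step 4: FFFFFFFFFFFFFFF
Step 5: FFFFFFFFFFFFFFF  (unchanged — fixed point at step 4)

Answer: 4


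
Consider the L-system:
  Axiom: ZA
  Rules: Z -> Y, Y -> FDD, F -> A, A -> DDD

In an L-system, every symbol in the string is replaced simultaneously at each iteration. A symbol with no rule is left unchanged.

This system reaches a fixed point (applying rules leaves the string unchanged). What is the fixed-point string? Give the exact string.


Step 0: ZA
Step 1: YDDD
Step 2: FDDDDD
Step 3: ADDDDD
Step 4: DDDDDDDD
Step 5: DDDDDDDD  (unchanged — fixed point at step 4)

Answer: DDDDDDDD


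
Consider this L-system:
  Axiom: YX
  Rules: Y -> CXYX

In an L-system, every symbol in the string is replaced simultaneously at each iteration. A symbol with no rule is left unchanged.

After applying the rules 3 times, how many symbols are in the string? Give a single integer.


Answer: 11

Derivation:
Step 0: length = 2
Step 1: length = 5
Step 2: length = 8
Step 3: length = 11


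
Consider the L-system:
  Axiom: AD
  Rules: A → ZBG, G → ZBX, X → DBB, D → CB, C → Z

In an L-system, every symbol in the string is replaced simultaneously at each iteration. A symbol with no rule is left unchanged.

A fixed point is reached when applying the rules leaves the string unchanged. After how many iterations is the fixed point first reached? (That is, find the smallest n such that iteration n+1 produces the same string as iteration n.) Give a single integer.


Step 0: AD
Step 1: ZBGCB
Step 2: ZBZBXZB
Step 3: ZBZBDBBZB
Step 4: ZBZBCBBBZB
Step 5: ZBZBZBBBZB
Step 6: ZBZBZBBBZB  (unchanged — fixed point at step 5)

Answer: 5


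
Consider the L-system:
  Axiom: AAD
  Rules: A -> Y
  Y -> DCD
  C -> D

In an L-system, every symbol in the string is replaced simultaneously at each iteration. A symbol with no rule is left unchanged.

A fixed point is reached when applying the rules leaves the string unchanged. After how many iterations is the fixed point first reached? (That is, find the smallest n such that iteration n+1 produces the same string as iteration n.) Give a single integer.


Step 0: AAD
Step 1: YYD
Step 2: DCDDCDD
Step 3: DDDDDDD
Step 4: DDDDDDD  (unchanged — fixed point at step 3)

Answer: 3


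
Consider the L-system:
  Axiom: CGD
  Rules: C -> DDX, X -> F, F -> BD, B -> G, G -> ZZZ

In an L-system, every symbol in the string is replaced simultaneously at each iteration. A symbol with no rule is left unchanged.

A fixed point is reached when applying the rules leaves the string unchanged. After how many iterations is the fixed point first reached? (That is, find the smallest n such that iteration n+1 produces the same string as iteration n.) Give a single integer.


Answer: 5

Derivation:
Step 0: CGD
Step 1: DDXZZZD
Step 2: DDFZZZD
Step 3: DDBDZZZD
Step 4: DDGDZZZD
Step 5: DDZZZDZZZD
Step 6: DDZZZDZZZD  (unchanged — fixed point at step 5)


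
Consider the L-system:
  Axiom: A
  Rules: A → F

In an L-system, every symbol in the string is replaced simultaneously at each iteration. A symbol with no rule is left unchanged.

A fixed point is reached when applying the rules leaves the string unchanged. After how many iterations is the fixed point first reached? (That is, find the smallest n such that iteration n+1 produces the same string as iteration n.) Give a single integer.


Step 0: A
Step 1: F
Step 2: F  (unchanged — fixed point at step 1)

Answer: 1


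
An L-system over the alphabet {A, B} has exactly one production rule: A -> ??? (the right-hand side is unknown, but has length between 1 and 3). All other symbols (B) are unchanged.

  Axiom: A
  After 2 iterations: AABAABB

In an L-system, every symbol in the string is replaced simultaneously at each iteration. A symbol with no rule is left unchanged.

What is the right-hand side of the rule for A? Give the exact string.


Answer: AAB

Derivation:
Trying A -> AAB:
  Step 0: A
  Step 1: AAB
  Step 2: AABAABB
Matches the given result.


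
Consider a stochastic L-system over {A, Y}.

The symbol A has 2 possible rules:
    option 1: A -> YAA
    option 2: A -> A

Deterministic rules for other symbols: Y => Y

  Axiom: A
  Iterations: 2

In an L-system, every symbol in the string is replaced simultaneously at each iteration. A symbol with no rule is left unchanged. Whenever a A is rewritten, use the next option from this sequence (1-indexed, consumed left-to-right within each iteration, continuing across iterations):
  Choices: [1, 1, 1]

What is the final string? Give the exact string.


Step 0: A
Step 1: YAA  (used choices [1])
Step 2: YYAAYAA  (used choices [1, 1])

Answer: YYAAYAA


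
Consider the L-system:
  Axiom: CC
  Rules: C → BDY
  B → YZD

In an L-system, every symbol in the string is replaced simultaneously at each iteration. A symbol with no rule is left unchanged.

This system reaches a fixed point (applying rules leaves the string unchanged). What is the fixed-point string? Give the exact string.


Step 0: CC
Step 1: BDYBDY
Step 2: YZDDYYZDDY
Step 3: YZDDYYZDDY  (unchanged — fixed point at step 2)

Answer: YZDDYYZDDY


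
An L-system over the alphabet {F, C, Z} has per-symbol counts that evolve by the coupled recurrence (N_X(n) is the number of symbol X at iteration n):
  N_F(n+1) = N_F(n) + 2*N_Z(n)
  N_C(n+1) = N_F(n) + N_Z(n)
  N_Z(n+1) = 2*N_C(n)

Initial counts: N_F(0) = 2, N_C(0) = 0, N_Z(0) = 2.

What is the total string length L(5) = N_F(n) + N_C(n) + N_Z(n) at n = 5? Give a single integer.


Answer: 244

Derivation:
Step 0: N_F=2, N_C=0, N_Z=2, L=4
Step 1: N_F=6, N_C=4, N_Z=0, L=10
Step 2: N_F=6, N_C=6, N_Z=8, L=20
Step 3: N_F=22, N_C=14, N_Z=12, L=48
Step 4: N_F=46, N_C=34, N_Z=28, L=108
Step 5: N_F=102, N_C=74, N_Z=68, L=244


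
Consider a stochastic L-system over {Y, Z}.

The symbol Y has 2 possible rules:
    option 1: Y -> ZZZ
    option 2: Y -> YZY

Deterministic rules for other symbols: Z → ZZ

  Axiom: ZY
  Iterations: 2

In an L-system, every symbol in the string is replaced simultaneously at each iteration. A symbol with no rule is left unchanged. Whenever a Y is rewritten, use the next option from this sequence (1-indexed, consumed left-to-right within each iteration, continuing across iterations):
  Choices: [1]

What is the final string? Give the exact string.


Step 0: ZY
Step 1: ZZZZZ  (used choices [1])
Step 2: ZZZZZZZZZZ  (used choices [])

Answer: ZZZZZZZZZZ


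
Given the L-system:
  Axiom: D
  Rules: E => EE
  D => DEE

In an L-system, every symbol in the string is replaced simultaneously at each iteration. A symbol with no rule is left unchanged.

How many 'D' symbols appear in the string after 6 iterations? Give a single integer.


Answer: 1

Derivation:
Step 0: D  (1 'D')
Step 1: DEE  (1 'D')
Step 2: DEEEEEE  (1 'D')
Step 3: DEEEEEEEEEEEEEE  (1 'D')
Step 4: DEEEEEEEEEEEEEEEEEEEEEEEEEEEEEE  (1 'D')
Step 5: DEEEEEEEEEEEEEEEEEEEEEEEEEEEEEEEEEEEEEEEEEEEEEEEEEEEEEEEEEEEEEE  (1 'D')
Step 6: DEEEEEEEEEEEEEEEEEEEEEEEEEEEEEEEEEEEEEEEEEEEEEEEEEEEEEEEEEEEEEEEEEEEEEEEEEEEEEEEEEEEEEEEEEEEEEEEEEEEEEEEEEEEEEEEEEEEEEEEEEEEEEE  (1 'D')


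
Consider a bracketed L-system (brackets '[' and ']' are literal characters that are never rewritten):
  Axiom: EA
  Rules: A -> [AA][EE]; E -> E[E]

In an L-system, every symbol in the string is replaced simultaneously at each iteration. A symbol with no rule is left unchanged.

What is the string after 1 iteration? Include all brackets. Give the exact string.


Step 0: EA
Step 1: E[E][AA][EE]

Answer: E[E][AA][EE]


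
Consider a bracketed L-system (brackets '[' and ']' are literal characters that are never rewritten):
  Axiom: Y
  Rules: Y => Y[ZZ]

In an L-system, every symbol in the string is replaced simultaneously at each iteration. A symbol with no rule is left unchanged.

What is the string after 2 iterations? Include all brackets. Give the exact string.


Step 0: Y
Step 1: Y[ZZ]
Step 2: Y[ZZ][ZZ]

Answer: Y[ZZ][ZZ]


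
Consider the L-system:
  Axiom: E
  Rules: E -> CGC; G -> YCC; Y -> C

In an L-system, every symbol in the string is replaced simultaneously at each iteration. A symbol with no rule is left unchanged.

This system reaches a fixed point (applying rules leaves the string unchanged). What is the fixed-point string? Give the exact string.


Step 0: E
Step 1: CGC
Step 2: CYCCC
Step 3: CCCCC
Step 4: CCCCC  (unchanged — fixed point at step 3)

Answer: CCCCC


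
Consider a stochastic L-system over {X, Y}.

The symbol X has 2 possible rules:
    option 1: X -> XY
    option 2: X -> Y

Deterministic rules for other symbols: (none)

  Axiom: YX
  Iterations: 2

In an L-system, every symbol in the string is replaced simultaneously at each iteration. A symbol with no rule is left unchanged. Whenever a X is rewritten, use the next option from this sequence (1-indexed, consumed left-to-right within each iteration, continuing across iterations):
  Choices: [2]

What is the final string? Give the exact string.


Answer: YY

Derivation:
Step 0: YX
Step 1: YY  (used choices [2])
Step 2: YY  (used choices [])


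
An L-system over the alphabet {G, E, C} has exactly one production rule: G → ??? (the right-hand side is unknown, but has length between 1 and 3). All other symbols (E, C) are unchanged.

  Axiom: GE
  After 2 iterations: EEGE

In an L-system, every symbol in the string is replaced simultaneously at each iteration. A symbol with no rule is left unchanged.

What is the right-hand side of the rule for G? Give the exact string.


Trying G → EG:
  Step 0: GE
  Step 1: EGE
  Step 2: EEGE
Matches the given result.

Answer: EG


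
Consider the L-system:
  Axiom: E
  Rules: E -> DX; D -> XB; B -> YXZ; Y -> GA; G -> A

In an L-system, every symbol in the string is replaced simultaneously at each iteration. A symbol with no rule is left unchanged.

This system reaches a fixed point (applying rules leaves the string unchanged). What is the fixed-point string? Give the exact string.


Answer: XAAXZX

Derivation:
Step 0: E
Step 1: DX
Step 2: XBX
Step 3: XYXZX
Step 4: XGAXZX
Step 5: XAAXZX
Step 6: XAAXZX  (unchanged — fixed point at step 5)


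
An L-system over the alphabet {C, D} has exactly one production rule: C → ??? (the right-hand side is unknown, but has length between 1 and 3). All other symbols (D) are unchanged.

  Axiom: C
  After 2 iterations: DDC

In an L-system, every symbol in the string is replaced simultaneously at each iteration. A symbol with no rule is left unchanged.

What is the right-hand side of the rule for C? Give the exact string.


Trying C → DC:
  Step 0: C
  Step 1: DC
  Step 2: DDC
Matches the given result.

Answer: DC


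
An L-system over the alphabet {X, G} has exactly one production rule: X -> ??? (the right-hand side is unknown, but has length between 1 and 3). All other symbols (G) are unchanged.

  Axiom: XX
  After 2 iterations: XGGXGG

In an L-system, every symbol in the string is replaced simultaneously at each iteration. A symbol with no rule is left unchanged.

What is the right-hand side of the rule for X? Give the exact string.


Trying X -> XG:
  Step 0: XX
  Step 1: XGXG
  Step 2: XGGXGG
Matches the given result.

Answer: XG


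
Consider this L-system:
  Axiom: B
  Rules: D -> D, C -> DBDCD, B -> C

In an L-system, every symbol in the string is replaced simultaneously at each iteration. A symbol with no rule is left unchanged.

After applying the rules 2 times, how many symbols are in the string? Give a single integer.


Answer: 5

Derivation:
Step 0: length = 1
Step 1: length = 1
Step 2: length = 5


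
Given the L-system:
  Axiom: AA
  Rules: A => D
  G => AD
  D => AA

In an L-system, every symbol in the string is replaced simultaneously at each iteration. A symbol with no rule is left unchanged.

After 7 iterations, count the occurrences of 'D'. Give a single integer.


Step 0: AA  (0 'D')
Step 1: DD  (2 'D')
Step 2: AAAA  (0 'D')
Step 3: DDDD  (4 'D')
Step 4: AAAAAAAA  (0 'D')
Step 5: DDDDDDDD  (8 'D')
Step 6: AAAAAAAAAAAAAAAA  (0 'D')
Step 7: DDDDDDDDDDDDDDDD  (16 'D')

Answer: 16


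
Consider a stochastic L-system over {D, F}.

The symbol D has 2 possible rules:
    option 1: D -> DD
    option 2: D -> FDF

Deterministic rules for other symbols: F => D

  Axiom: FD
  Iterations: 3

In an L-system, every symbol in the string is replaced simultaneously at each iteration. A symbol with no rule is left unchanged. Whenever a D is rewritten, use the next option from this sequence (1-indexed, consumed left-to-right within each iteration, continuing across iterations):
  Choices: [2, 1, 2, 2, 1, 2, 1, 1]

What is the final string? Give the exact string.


Step 0: FD
Step 1: DFDF  (used choices [2])
Step 2: DDDFDFD  (used choices [1, 2])
Step 3: FDFDDFDFDDDDDD  (used choices [2, 1, 2, 1, 1])

Answer: FDFDDFDFDDDDDD


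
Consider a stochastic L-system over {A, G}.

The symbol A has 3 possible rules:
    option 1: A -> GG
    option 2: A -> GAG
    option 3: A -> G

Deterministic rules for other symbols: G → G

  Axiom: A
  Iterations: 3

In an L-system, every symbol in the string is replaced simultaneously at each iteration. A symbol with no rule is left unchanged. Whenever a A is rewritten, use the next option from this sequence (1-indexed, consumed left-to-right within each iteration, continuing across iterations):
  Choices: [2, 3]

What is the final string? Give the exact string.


Step 0: A
Step 1: GAG  (used choices [2])
Step 2: GGG  (used choices [3])
Step 3: GGG  (used choices [])

Answer: GGG


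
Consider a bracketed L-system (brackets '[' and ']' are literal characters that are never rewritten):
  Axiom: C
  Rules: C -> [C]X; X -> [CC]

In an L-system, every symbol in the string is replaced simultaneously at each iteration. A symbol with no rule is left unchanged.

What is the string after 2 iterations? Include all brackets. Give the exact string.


Answer: [[C]X][CC]

Derivation:
Step 0: C
Step 1: [C]X
Step 2: [[C]X][CC]


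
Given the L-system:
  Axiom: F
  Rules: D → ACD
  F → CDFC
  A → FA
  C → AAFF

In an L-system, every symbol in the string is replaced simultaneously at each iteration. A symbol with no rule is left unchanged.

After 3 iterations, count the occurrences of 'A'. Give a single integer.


Step 0: F  (0 'A')
Step 1: CDFC  (0 'A')
Step 2: AAFFACDCDFCAAFF  (5 'A')
Step 3: FAFACDFCCDFCFAAAFFACDAAFFACDCDFCAAFFFAFACDFCCDFC  (13 'A')

Answer: 13


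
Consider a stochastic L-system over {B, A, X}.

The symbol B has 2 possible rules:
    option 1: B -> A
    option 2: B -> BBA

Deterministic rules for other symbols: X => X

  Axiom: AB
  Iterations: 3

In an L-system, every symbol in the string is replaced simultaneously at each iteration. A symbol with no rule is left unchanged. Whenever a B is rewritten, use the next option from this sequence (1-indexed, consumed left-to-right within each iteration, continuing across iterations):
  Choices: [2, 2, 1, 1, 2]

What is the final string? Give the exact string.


Step 0: AB
Step 1: ABBA  (used choices [2])
Step 2: ABBAAA  (used choices [2, 1])
Step 3: AABBAAAA  (used choices [1, 2])

Answer: AABBAAAA


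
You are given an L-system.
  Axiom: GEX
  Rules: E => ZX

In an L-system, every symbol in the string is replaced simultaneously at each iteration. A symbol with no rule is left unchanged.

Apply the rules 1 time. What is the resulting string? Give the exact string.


Answer: GZXX

Derivation:
Step 0: GEX
Step 1: GZXX


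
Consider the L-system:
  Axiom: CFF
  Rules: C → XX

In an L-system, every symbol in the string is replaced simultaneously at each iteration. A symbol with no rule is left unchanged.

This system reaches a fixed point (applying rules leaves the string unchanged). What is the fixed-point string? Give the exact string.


Step 0: CFF
Step 1: XXFF
Step 2: XXFF  (unchanged — fixed point at step 1)

Answer: XXFF


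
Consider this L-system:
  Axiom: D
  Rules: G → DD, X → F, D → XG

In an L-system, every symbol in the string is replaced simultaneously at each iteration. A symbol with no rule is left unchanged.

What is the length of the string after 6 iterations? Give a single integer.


Answer: 15

Derivation:
Step 0: length = 1
Step 1: length = 2
Step 2: length = 3
Step 3: length = 5
Step 4: length = 7
Step 5: length = 11
Step 6: length = 15


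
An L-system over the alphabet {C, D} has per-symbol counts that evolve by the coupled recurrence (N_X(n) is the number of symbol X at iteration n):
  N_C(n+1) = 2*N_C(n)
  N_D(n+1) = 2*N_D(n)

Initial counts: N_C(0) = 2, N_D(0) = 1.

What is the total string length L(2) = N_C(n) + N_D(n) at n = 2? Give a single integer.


Answer: 12

Derivation:
Step 0: N_C=2, N_D=1, L=3
Step 1: N_C=4, N_D=2, L=6
Step 2: N_C=8, N_D=4, L=12


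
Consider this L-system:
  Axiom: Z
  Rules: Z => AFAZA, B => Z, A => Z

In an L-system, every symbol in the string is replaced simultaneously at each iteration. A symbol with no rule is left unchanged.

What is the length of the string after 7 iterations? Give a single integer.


Answer: 677

Derivation:
Step 0: length = 1
Step 1: length = 5
Step 2: length = 9
Step 3: length = 25
Step 4: length = 53
Step 5: length = 129
Step 6: length = 289
Step 7: length = 677


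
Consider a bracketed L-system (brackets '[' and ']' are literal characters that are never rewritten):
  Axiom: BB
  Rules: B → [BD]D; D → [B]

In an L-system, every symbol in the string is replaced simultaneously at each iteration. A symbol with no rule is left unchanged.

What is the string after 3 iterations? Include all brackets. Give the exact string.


Step 0: BB
Step 1: [BD]D[BD]D
Step 2: [[BD]D[B]][B][[BD]D[B]][B]
Step 3: [[[BD]D[B]][B][[BD]D]][[BD]D][[[BD]D[B]][B][[BD]D]][[BD]D]

Answer: [[[BD]D[B]][B][[BD]D]][[BD]D][[[BD]D[B]][B][[BD]D]][[BD]D]


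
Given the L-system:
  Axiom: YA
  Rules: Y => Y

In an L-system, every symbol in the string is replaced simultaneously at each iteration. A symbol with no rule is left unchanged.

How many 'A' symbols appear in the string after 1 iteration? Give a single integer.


Step 0: YA  (1 'A')
Step 1: YA  (1 'A')

Answer: 1


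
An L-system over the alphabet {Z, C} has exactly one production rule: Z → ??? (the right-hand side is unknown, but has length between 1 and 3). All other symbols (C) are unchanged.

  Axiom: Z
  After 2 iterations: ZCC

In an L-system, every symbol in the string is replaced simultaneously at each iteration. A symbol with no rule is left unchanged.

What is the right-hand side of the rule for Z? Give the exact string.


Answer: ZC

Derivation:
Trying Z → ZC:
  Step 0: Z
  Step 1: ZC
  Step 2: ZCC
Matches the given result.


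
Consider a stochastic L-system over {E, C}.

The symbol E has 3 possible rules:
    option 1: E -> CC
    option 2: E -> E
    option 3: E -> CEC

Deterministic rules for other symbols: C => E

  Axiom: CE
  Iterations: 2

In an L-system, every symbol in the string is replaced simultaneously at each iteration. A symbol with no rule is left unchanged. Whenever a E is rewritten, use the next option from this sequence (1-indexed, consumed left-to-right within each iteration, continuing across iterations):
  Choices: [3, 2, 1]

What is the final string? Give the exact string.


Step 0: CE
Step 1: ECEC  (used choices [3])
Step 2: EECCE  (used choices [2, 1])

Answer: EECCE


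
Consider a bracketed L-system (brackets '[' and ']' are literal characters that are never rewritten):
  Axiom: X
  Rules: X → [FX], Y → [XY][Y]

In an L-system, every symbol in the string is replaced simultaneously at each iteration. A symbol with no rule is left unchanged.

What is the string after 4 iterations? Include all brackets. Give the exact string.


Step 0: X
Step 1: [FX]
Step 2: [F[FX]]
Step 3: [F[F[FX]]]
Step 4: [F[F[F[FX]]]]

Answer: [F[F[F[FX]]]]


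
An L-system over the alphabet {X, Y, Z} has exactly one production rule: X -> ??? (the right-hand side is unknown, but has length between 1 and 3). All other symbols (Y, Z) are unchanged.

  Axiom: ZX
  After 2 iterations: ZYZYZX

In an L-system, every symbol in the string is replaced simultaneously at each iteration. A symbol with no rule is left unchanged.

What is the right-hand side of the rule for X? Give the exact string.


Answer: YZX

Derivation:
Trying X -> YZX:
  Step 0: ZX
  Step 1: ZYZX
  Step 2: ZYZYZX
Matches the given result.


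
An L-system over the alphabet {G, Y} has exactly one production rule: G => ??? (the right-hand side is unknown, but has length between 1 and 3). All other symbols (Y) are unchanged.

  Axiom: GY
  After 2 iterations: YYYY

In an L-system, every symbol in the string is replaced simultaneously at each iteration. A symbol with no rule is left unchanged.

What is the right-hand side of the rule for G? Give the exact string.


Trying G => YYY:
  Step 0: GY
  Step 1: YYYY
  Step 2: YYYY
Matches the given result.

Answer: YYY


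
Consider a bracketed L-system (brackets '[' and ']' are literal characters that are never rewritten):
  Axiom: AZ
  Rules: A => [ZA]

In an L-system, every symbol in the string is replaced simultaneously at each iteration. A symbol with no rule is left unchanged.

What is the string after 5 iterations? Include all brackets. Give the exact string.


Answer: [Z[Z[Z[Z[ZA]]]]]Z

Derivation:
Step 0: AZ
Step 1: [ZA]Z
Step 2: [Z[ZA]]Z
Step 3: [Z[Z[ZA]]]Z
Step 4: [Z[Z[Z[ZA]]]]Z
Step 5: [Z[Z[Z[Z[ZA]]]]]Z


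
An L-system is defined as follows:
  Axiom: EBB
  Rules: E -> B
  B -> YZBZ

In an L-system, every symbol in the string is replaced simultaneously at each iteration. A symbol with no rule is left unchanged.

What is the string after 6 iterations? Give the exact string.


Answer: YZYZYZYZYZBZZZZZYZYZYZYZYZYZBZZZZZZYZYZYZYZYZYZBZZZZZZ

Derivation:
Step 0: EBB
Step 1: BYZBZYZBZ
Step 2: YZBZYZYZBZZYZYZBZZ
Step 3: YZYZBZZYZYZYZBZZZYZYZYZBZZZ
Step 4: YZYZYZBZZZYZYZYZYZBZZZZYZYZYZYZBZZZZ
Step 5: YZYZYZYZBZZZZYZYZYZYZYZBZZZZZYZYZYZYZYZBZZZZZ
Step 6: YZYZYZYZYZBZZZZZYZYZYZYZYZYZBZZZZZZYZYZYZYZYZYZBZZZZZZ


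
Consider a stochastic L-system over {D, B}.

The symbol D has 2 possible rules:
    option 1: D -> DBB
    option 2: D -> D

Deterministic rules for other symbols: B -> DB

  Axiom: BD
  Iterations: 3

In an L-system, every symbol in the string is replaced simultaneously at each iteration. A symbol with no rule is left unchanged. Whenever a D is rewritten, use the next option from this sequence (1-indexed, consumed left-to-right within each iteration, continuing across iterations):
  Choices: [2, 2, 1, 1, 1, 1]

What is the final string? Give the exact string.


Step 0: BD
Step 1: DBD  (used choices [2])
Step 2: DDBDBB  (used choices [2, 1])
Step 3: DBBDBBDBDBBDBDB  (used choices [1, 1, 1])

Answer: DBBDBBDBDBBDBDB


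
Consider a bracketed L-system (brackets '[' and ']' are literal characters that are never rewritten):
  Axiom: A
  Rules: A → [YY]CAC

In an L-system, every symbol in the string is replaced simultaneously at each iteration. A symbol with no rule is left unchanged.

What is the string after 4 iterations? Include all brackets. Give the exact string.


Step 0: A
Step 1: [YY]CAC
Step 2: [YY]C[YY]CACC
Step 3: [YY]C[YY]C[YY]CACCC
Step 4: [YY]C[YY]C[YY]C[YY]CACCCC

Answer: [YY]C[YY]C[YY]C[YY]CACCCC
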